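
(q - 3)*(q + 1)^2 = q^3 - q^2 - 5*q - 3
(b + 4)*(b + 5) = b^2 + 9*b + 20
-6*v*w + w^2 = w*(-6*v + w)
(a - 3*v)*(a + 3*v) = a^2 - 9*v^2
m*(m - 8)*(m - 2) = m^3 - 10*m^2 + 16*m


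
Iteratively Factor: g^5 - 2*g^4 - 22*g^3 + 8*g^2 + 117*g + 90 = (g - 5)*(g^4 + 3*g^3 - 7*g^2 - 27*g - 18) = (g - 5)*(g + 1)*(g^3 + 2*g^2 - 9*g - 18) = (g - 5)*(g + 1)*(g + 3)*(g^2 - g - 6) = (g - 5)*(g + 1)*(g + 2)*(g + 3)*(g - 3)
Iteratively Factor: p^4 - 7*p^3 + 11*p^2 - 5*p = (p - 1)*(p^3 - 6*p^2 + 5*p) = (p - 1)^2*(p^2 - 5*p) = (p - 5)*(p - 1)^2*(p)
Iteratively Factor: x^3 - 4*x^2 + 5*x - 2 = (x - 1)*(x^2 - 3*x + 2) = (x - 2)*(x - 1)*(x - 1)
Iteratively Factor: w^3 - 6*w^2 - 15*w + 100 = (w + 4)*(w^2 - 10*w + 25) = (w - 5)*(w + 4)*(w - 5)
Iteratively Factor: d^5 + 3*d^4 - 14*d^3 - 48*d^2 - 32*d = (d - 4)*(d^4 + 7*d^3 + 14*d^2 + 8*d) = d*(d - 4)*(d^3 + 7*d^2 + 14*d + 8) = d*(d - 4)*(d + 2)*(d^2 + 5*d + 4) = d*(d - 4)*(d + 1)*(d + 2)*(d + 4)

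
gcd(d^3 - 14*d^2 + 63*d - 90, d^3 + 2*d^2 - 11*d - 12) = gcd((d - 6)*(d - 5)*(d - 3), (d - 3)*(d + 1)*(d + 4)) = d - 3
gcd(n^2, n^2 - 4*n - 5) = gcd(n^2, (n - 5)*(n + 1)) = 1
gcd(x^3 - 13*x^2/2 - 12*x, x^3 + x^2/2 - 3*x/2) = x^2 + 3*x/2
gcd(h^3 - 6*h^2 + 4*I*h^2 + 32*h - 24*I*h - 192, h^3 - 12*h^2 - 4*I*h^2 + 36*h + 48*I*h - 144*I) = h^2 + h*(-6 - 4*I) + 24*I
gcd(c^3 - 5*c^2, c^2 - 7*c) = c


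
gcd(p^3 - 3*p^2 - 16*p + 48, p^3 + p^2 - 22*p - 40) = p + 4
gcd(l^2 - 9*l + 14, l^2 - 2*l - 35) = l - 7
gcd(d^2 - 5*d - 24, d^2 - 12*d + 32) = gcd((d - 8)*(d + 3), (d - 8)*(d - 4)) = d - 8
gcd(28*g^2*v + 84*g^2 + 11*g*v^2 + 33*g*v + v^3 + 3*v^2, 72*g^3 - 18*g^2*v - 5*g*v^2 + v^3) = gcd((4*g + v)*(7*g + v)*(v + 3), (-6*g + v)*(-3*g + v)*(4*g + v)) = 4*g + v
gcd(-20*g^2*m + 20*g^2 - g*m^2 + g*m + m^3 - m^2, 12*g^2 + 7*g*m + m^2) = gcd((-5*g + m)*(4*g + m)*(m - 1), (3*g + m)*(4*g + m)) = 4*g + m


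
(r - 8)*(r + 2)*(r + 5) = r^3 - r^2 - 46*r - 80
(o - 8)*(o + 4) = o^2 - 4*o - 32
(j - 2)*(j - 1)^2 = j^3 - 4*j^2 + 5*j - 2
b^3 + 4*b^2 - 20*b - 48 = (b - 4)*(b + 2)*(b + 6)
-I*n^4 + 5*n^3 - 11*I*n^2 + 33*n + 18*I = (n - 3*I)*(n + I)*(n + 6*I)*(-I*n + 1)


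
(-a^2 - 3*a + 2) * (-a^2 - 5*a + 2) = a^4 + 8*a^3 + 11*a^2 - 16*a + 4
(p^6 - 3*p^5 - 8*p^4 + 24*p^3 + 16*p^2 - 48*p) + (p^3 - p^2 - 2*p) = p^6 - 3*p^5 - 8*p^4 + 25*p^3 + 15*p^2 - 50*p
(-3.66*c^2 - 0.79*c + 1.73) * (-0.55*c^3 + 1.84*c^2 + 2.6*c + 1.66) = 2.013*c^5 - 6.2999*c^4 - 11.9211*c^3 - 4.9464*c^2 + 3.1866*c + 2.8718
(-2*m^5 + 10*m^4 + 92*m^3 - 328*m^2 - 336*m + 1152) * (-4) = 8*m^5 - 40*m^4 - 368*m^3 + 1312*m^2 + 1344*m - 4608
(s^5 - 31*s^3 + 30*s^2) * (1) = s^5 - 31*s^3 + 30*s^2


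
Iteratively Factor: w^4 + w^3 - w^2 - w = (w)*(w^3 + w^2 - w - 1) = w*(w + 1)*(w^2 - 1) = w*(w - 1)*(w + 1)*(w + 1)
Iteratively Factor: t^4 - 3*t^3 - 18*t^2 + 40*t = (t)*(t^3 - 3*t^2 - 18*t + 40) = t*(t + 4)*(t^2 - 7*t + 10) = t*(t - 2)*(t + 4)*(t - 5)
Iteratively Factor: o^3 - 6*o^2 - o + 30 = (o - 5)*(o^2 - o - 6) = (o - 5)*(o + 2)*(o - 3)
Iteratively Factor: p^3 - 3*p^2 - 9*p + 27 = (p + 3)*(p^2 - 6*p + 9) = (p - 3)*(p + 3)*(p - 3)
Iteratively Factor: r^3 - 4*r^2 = (r)*(r^2 - 4*r) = r^2*(r - 4)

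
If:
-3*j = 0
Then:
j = 0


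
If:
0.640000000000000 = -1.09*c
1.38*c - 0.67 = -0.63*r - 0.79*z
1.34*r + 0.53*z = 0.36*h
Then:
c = -0.59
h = 8.74589421225507 - 3.19532627865961*z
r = 2.34964322120285 - 1.25396825396825*z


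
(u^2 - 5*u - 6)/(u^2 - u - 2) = (u - 6)/(u - 2)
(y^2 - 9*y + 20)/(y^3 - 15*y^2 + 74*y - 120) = 1/(y - 6)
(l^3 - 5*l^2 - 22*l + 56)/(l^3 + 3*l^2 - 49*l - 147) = (l^2 + 2*l - 8)/(l^2 + 10*l + 21)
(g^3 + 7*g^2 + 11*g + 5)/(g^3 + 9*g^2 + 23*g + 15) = (g + 1)/(g + 3)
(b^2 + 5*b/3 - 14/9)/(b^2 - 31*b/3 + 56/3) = (9*b^2 + 15*b - 14)/(3*(3*b^2 - 31*b + 56))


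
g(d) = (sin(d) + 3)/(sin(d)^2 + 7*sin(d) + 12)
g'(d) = (-2*sin(d)*cos(d) - 7*cos(d))*(sin(d) + 3)/(sin(d)^2 + 7*sin(d) + 12)^2 + cos(d)/(sin(d)^2 + 7*sin(d) + 12)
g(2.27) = 0.21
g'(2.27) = 0.03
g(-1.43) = 0.33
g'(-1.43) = -0.02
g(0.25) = 0.24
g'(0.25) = -0.05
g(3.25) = 0.26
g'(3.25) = 0.07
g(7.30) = 0.21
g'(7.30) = -0.02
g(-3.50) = 0.23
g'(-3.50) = 0.05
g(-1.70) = 0.33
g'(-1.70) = 0.01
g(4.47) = 0.33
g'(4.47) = 0.03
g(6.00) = 0.27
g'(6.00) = -0.07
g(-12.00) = 0.22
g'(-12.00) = -0.04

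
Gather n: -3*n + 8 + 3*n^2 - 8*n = 3*n^2 - 11*n + 8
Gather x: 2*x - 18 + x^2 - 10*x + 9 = x^2 - 8*x - 9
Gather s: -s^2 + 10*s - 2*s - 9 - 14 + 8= -s^2 + 8*s - 15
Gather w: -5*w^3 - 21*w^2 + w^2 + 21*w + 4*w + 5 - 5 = -5*w^3 - 20*w^2 + 25*w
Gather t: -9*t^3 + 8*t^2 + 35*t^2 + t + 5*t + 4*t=-9*t^3 + 43*t^2 + 10*t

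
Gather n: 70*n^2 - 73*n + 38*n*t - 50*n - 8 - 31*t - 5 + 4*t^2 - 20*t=70*n^2 + n*(38*t - 123) + 4*t^2 - 51*t - 13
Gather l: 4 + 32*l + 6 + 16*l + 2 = 48*l + 12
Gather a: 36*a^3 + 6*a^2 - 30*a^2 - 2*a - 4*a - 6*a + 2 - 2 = 36*a^3 - 24*a^2 - 12*a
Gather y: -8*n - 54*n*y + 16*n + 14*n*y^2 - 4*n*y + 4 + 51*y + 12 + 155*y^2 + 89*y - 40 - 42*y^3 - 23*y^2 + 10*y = 8*n - 42*y^3 + y^2*(14*n + 132) + y*(150 - 58*n) - 24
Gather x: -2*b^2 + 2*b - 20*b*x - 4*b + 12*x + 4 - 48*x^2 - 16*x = -2*b^2 - 2*b - 48*x^2 + x*(-20*b - 4) + 4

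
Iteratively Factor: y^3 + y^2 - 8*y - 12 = (y + 2)*(y^2 - y - 6) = (y + 2)^2*(y - 3)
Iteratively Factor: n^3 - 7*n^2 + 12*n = (n)*(n^2 - 7*n + 12) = n*(n - 4)*(n - 3)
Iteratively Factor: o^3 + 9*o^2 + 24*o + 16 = (o + 1)*(o^2 + 8*o + 16) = (o + 1)*(o + 4)*(o + 4)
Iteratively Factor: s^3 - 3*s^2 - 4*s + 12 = (s + 2)*(s^2 - 5*s + 6) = (s - 3)*(s + 2)*(s - 2)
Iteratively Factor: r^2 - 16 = (r + 4)*(r - 4)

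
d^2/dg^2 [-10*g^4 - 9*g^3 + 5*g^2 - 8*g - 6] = -120*g^2 - 54*g + 10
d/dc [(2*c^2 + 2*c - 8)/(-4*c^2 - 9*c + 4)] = 2*(-5*c^2 - 24*c - 32)/(16*c^4 + 72*c^3 + 49*c^2 - 72*c + 16)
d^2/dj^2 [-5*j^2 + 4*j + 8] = -10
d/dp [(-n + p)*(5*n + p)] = 4*n + 2*p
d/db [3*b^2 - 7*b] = 6*b - 7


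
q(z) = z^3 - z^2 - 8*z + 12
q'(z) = 3*z^2 - 2*z - 8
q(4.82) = 62.19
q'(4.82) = 52.06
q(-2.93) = 1.70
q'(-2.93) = 23.61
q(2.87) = 4.44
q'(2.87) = 10.97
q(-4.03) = -37.45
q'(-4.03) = 48.78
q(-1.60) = 18.14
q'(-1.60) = 2.88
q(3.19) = 8.77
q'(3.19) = 16.15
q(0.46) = 8.21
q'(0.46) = -8.29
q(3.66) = 18.35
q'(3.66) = 24.87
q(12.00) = 1500.00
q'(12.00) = 400.00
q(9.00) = 588.00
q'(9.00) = 217.00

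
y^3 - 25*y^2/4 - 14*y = y*(y - 8)*(y + 7/4)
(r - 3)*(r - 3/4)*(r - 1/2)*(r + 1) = r^4 - 13*r^3/4 - r^2/8 + 3*r - 9/8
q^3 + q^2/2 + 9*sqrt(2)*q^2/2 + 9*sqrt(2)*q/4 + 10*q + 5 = (q + 1/2)*(q + 2*sqrt(2))*(q + 5*sqrt(2)/2)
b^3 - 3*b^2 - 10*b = b*(b - 5)*(b + 2)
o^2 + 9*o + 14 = (o + 2)*(o + 7)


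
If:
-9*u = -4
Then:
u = 4/9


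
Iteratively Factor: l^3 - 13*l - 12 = (l - 4)*(l^2 + 4*l + 3) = (l - 4)*(l + 3)*(l + 1)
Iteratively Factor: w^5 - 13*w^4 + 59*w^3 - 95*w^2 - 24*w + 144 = (w - 4)*(w^4 - 9*w^3 + 23*w^2 - 3*w - 36) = (w - 4)*(w - 3)*(w^3 - 6*w^2 + 5*w + 12) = (w - 4)*(w - 3)*(w + 1)*(w^2 - 7*w + 12) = (w - 4)*(w - 3)^2*(w + 1)*(w - 4)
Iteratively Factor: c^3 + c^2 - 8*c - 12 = (c - 3)*(c^2 + 4*c + 4) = (c - 3)*(c + 2)*(c + 2)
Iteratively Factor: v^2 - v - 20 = (v - 5)*(v + 4)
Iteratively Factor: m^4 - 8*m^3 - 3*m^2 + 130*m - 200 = (m - 2)*(m^3 - 6*m^2 - 15*m + 100) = (m - 2)*(m + 4)*(m^2 - 10*m + 25) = (m - 5)*(m - 2)*(m + 4)*(m - 5)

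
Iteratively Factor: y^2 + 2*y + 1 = (y + 1)*(y + 1)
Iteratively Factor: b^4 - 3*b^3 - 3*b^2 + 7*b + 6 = (b - 3)*(b^3 - 3*b - 2) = (b - 3)*(b + 1)*(b^2 - b - 2) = (b - 3)*(b - 2)*(b + 1)*(b + 1)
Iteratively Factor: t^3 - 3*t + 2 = (t - 1)*(t^2 + t - 2) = (t - 1)^2*(t + 2)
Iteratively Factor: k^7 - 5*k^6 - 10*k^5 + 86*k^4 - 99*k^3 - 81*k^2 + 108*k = (k - 3)*(k^6 - 2*k^5 - 16*k^4 + 38*k^3 + 15*k^2 - 36*k) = k*(k - 3)*(k^5 - 2*k^4 - 16*k^3 + 38*k^2 + 15*k - 36) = k*(k - 3)*(k + 4)*(k^4 - 6*k^3 + 8*k^2 + 6*k - 9) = k*(k - 3)*(k + 1)*(k + 4)*(k^3 - 7*k^2 + 15*k - 9) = k*(k - 3)^2*(k + 1)*(k + 4)*(k^2 - 4*k + 3) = k*(k - 3)^3*(k + 1)*(k + 4)*(k - 1)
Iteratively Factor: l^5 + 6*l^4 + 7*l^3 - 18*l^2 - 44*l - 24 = (l + 2)*(l^4 + 4*l^3 - l^2 - 16*l - 12) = (l + 1)*(l + 2)*(l^3 + 3*l^2 - 4*l - 12) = (l + 1)*(l + 2)^2*(l^2 + l - 6) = (l - 2)*(l + 1)*(l + 2)^2*(l + 3)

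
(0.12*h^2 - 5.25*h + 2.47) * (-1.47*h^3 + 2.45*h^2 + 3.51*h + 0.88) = -0.1764*h^5 + 8.0115*h^4 - 16.0722*h^3 - 12.2704*h^2 + 4.0497*h + 2.1736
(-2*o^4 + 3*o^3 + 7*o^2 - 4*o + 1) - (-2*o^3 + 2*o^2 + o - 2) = -2*o^4 + 5*o^3 + 5*o^2 - 5*o + 3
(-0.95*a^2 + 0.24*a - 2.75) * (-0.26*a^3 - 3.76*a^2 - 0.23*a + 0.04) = 0.247*a^5 + 3.5096*a^4 + 0.0311000000000002*a^3 + 10.2468*a^2 + 0.6421*a - 0.11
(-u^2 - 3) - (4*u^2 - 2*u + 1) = -5*u^2 + 2*u - 4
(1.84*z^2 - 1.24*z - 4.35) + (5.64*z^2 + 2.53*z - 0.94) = 7.48*z^2 + 1.29*z - 5.29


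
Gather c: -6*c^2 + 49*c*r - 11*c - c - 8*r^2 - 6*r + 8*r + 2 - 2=-6*c^2 + c*(49*r - 12) - 8*r^2 + 2*r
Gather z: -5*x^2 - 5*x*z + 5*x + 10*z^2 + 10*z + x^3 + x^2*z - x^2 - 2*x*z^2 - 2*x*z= x^3 - 6*x^2 + 5*x + z^2*(10 - 2*x) + z*(x^2 - 7*x + 10)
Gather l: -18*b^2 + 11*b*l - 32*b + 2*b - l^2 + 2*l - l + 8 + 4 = -18*b^2 - 30*b - l^2 + l*(11*b + 1) + 12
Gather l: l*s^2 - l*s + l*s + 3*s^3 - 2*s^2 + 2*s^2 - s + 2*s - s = l*s^2 + 3*s^3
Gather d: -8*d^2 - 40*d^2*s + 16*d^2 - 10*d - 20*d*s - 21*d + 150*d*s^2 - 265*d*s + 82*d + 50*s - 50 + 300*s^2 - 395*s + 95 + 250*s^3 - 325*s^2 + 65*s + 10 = d^2*(8 - 40*s) + d*(150*s^2 - 285*s + 51) + 250*s^3 - 25*s^2 - 280*s + 55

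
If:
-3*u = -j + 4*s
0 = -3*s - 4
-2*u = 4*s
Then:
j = 8/3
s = -4/3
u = 8/3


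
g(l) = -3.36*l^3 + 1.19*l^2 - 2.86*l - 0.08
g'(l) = -10.08*l^2 + 2.38*l - 2.86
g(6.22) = -780.39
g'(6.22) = -378.04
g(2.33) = -42.79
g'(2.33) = -52.04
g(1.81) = -21.28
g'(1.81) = -31.58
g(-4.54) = 351.85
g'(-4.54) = -221.43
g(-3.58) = 179.58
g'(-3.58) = -140.57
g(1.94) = -25.68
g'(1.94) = -36.18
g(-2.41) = 60.76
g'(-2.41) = -67.14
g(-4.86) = 427.63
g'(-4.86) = -252.51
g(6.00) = -700.16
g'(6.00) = -351.46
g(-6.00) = 785.68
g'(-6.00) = -380.02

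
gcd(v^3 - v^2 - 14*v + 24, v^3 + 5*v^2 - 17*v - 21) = v - 3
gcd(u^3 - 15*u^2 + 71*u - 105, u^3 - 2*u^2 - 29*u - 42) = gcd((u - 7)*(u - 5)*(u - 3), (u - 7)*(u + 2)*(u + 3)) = u - 7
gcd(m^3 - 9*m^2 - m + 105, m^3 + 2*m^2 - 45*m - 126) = m^2 - 4*m - 21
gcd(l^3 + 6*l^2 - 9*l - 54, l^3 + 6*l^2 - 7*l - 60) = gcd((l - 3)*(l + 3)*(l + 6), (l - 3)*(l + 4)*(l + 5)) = l - 3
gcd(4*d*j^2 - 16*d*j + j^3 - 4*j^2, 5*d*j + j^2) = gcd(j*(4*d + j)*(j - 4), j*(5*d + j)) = j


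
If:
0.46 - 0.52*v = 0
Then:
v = 0.88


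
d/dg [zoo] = 0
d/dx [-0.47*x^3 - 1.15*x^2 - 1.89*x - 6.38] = -1.41*x^2 - 2.3*x - 1.89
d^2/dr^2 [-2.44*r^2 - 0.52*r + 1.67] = -4.88000000000000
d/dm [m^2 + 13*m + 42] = 2*m + 13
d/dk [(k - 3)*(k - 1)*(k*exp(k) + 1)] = k^3*exp(k) - k^2*exp(k) - 5*k*exp(k) + 2*k + 3*exp(k) - 4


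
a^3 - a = a*(a - 1)*(a + 1)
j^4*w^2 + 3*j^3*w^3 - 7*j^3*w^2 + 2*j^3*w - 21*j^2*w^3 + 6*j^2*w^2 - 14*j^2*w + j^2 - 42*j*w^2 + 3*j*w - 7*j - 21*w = (j - 7)*(j + 3*w)*(j*w + 1)^2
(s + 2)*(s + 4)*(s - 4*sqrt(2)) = s^3 - 4*sqrt(2)*s^2 + 6*s^2 - 24*sqrt(2)*s + 8*s - 32*sqrt(2)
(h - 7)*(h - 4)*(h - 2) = h^3 - 13*h^2 + 50*h - 56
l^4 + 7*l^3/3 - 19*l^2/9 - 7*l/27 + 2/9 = (l - 2/3)*(l - 1/3)*(l + 1/3)*(l + 3)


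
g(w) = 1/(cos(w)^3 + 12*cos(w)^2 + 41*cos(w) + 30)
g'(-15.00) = -0.56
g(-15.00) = 0.19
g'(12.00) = -0.00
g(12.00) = 0.01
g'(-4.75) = 0.04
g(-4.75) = 0.03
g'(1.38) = 0.03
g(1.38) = 0.03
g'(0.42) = 0.00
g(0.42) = 0.01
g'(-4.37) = 0.10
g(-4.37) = 0.06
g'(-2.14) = -0.19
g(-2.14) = 0.09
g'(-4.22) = 0.15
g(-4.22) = 0.08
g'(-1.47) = -0.04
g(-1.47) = 0.03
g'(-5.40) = 0.01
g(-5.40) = 0.02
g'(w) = (3*sin(w)*cos(w)^2 + 24*sin(w)*cos(w) + 41*sin(w))/(cos(w)^3 + 12*cos(w)^2 + 41*cos(w) + 30)^2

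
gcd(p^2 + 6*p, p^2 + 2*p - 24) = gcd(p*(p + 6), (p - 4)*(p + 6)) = p + 6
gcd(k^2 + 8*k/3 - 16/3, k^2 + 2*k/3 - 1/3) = 1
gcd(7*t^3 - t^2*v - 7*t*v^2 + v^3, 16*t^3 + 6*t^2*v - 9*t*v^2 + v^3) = t + v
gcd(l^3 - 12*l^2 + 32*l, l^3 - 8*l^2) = l^2 - 8*l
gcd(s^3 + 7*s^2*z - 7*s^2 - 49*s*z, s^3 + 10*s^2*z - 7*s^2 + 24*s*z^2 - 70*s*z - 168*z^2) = s - 7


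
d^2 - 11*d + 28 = (d - 7)*(d - 4)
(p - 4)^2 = p^2 - 8*p + 16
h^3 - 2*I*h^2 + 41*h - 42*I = (h - 7*I)*(h - I)*(h + 6*I)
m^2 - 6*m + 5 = (m - 5)*(m - 1)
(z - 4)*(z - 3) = z^2 - 7*z + 12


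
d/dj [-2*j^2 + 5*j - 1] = 5 - 4*j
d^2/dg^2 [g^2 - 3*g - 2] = 2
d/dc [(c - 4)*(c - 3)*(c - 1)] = 3*c^2 - 16*c + 19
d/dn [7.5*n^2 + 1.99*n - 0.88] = 15.0*n + 1.99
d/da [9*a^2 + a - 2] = 18*a + 1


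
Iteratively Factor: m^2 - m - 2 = (m - 2)*(m + 1)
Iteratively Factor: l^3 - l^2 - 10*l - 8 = (l + 1)*(l^2 - 2*l - 8) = (l - 4)*(l + 1)*(l + 2)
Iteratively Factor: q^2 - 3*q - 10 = (q - 5)*(q + 2)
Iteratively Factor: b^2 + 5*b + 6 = (b + 2)*(b + 3)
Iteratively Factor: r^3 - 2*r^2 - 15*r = (r - 5)*(r^2 + 3*r) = r*(r - 5)*(r + 3)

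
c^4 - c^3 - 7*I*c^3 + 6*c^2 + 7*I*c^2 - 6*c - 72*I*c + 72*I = (c - 1)*(c - 6*I)*(c - 4*I)*(c + 3*I)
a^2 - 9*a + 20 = (a - 5)*(a - 4)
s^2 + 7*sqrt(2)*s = s*(s + 7*sqrt(2))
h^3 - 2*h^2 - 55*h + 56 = (h - 8)*(h - 1)*(h + 7)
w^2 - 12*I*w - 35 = (w - 7*I)*(w - 5*I)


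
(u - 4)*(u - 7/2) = u^2 - 15*u/2 + 14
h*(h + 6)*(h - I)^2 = h^4 + 6*h^3 - 2*I*h^3 - h^2 - 12*I*h^2 - 6*h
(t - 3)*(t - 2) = t^2 - 5*t + 6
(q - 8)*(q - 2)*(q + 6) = q^3 - 4*q^2 - 44*q + 96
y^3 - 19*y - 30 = (y - 5)*(y + 2)*(y + 3)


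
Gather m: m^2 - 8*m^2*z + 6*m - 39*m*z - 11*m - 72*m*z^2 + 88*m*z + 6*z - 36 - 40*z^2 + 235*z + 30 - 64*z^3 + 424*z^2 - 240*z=m^2*(1 - 8*z) + m*(-72*z^2 + 49*z - 5) - 64*z^3 + 384*z^2 + z - 6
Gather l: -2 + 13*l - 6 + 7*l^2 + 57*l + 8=7*l^2 + 70*l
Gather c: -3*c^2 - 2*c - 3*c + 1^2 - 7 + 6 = -3*c^2 - 5*c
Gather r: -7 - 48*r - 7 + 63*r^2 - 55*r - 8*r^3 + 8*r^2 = -8*r^3 + 71*r^2 - 103*r - 14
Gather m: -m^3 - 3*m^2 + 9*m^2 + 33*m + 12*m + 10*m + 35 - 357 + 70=-m^3 + 6*m^2 + 55*m - 252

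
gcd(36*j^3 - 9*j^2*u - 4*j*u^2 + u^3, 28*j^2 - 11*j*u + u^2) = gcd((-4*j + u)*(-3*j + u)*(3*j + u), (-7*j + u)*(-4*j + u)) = -4*j + u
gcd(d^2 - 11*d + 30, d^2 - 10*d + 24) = d - 6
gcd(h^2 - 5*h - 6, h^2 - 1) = h + 1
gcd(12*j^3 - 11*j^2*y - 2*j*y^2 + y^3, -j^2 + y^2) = -j + y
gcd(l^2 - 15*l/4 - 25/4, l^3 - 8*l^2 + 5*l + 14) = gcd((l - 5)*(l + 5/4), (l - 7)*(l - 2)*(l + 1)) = 1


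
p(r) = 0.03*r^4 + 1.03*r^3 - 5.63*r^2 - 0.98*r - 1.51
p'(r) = 0.12*r^3 + 3.09*r^2 - 11.26*r - 0.98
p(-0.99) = -7.03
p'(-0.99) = 13.08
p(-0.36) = -1.93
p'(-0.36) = 3.47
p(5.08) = 3.23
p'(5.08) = 37.29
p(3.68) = -24.53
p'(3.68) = 5.41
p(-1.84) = -24.84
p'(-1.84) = 29.45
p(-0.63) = -3.38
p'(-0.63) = 7.31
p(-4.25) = -168.32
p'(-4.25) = 93.48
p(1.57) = -12.76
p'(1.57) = -10.58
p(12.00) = 1577.93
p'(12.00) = 516.22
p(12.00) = 1577.93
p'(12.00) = 516.22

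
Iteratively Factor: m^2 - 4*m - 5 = (m + 1)*(m - 5)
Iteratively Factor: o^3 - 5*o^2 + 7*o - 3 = (o - 1)*(o^2 - 4*o + 3) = (o - 1)^2*(o - 3)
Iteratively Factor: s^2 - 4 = (s + 2)*(s - 2)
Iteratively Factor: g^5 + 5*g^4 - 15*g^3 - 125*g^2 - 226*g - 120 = (g + 4)*(g^4 + g^3 - 19*g^2 - 49*g - 30) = (g - 5)*(g + 4)*(g^3 + 6*g^2 + 11*g + 6) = (g - 5)*(g + 3)*(g + 4)*(g^2 + 3*g + 2) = (g - 5)*(g + 1)*(g + 3)*(g + 4)*(g + 2)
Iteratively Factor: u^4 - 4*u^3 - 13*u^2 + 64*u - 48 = (u - 1)*(u^3 - 3*u^2 - 16*u + 48) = (u - 4)*(u - 1)*(u^2 + u - 12) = (u - 4)*(u - 1)*(u + 4)*(u - 3)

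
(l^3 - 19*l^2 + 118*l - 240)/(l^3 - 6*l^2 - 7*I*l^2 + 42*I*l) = (l^2 - 13*l + 40)/(l*(l - 7*I))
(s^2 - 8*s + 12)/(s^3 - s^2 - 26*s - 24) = (s - 2)/(s^2 + 5*s + 4)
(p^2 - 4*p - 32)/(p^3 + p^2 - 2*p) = (p^2 - 4*p - 32)/(p*(p^2 + p - 2))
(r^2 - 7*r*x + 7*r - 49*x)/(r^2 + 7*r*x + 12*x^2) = (r^2 - 7*r*x + 7*r - 49*x)/(r^2 + 7*r*x + 12*x^2)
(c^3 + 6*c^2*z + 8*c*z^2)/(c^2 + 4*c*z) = c + 2*z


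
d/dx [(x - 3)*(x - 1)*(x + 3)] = 3*x^2 - 2*x - 9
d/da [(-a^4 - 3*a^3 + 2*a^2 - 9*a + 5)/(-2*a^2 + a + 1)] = (4*a^5 + 3*a^4 - 10*a^3 - 25*a^2 + 24*a - 14)/(4*a^4 - 4*a^3 - 3*a^2 + 2*a + 1)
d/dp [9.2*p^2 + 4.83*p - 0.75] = 18.4*p + 4.83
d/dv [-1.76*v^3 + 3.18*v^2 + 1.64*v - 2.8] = -5.28*v^2 + 6.36*v + 1.64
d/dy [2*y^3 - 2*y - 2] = 6*y^2 - 2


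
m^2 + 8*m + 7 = (m + 1)*(m + 7)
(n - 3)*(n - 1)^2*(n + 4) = n^4 - n^3 - 13*n^2 + 25*n - 12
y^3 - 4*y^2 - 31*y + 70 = (y - 7)*(y - 2)*(y + 5)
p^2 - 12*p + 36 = (p - 6)^2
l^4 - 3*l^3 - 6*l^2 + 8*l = l*(l - 4)*(l - 1)*(l + 2)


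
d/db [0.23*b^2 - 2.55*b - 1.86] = 0.46*b - 2.55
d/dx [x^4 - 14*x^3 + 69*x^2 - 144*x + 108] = 4*x^3 - 42*x^2 + 138*x - 144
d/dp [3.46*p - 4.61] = 3.46000000000000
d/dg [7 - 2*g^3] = -6*g^2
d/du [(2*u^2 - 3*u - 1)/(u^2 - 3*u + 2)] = (-3*u^2 + 10*u - 9)/(u^4 - 6*u^3 + 13*u^2 - 12*u + 4)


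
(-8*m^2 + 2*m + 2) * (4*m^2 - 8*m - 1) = -32*m^4 + 72*m^3 - 18*m - 2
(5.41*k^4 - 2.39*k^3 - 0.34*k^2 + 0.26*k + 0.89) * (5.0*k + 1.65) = 27.05*k^5 - 3.0235*k^4 - 5.6435*k^3 + 0.739*k^2 + 4.879*k + 1.4685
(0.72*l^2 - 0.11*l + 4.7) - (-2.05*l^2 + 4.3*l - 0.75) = 2.77*l^2 - 4.41*l + 5.45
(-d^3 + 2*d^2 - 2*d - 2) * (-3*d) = 3*d^4 - 6*d^3 + 6*d^2 + 6*d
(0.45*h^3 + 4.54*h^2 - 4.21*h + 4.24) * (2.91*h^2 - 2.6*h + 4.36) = 1.3095*h^5 + 12.0414*h^4 - 22.0931*h^3 + 43.0788*h^2 - 29.3796*h + 18.4864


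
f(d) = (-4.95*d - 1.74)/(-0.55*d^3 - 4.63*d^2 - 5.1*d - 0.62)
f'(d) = (-4.95*d - 1.74)*(1.65*d^2 + 9.26*d + 5.1)/(-0.55*d^3 - 4.63*d^2 - 5.1*d - 0.62)^2 - 4.95/(-0.55*d^3 - 4.63*d^2 - 5.1*d - 0.62)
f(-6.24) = -1.89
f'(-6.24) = 1.73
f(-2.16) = -1.58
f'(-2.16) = -1.14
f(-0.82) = 3.08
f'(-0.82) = -12.26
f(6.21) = 0.09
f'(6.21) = -0.02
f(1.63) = 0.42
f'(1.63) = -0.22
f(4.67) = 0.14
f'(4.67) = -0.04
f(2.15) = 0.32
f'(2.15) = -0.14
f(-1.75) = -2.37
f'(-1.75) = -3.20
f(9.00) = 0.06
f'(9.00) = -0.01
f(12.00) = 0.04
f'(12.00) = -0.00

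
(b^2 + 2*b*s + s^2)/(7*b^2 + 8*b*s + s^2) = (b + s)/(7*b + s)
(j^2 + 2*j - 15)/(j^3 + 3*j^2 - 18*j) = (j + 5)/(j*(j + 6))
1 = 1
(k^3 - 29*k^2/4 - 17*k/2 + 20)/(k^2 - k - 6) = (k^2 - 37*k/4 + 10)/(k - 3)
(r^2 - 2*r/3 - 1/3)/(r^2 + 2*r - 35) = (3*r^2 - 2*r - 1)/(3*(r^2 + 2*r - 35))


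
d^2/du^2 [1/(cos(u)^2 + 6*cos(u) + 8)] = (-8*sin(u)^4 + 12*sin(u)^2 + 141*cos(u) - 9*cos(3*u) + 108)/(2*(cos(u) + 2)^3*(cos(u) + 4)^3)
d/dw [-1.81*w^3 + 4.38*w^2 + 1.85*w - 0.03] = -5.43*w^2 + 8.76*w + 1.85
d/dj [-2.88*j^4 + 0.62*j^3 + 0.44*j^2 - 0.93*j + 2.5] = -11.52*j^3 + 1.86*j^2 + 0.88*j - 0.93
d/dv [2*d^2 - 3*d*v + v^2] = -3*d + 2*v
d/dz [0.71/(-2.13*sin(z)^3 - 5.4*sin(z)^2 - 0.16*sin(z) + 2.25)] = (4.5369*sin(z)^2 + 7.668*sin(z) + 0.1136)*cos(z)/(2.13*sin(z)^3 + 5.4*sin(z)^2 + 0.16*sin(z) - 2.25)^2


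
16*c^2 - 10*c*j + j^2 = (-8*c + j)*(-2*c + j)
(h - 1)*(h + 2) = h^2 + h - 2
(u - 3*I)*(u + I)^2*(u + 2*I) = u^4 + I*u^3 + 7*u^2 + 13*I*u - 6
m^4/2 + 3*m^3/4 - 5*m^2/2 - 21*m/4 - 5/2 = (m/2 + 1)*(m - 5/2)*(m + 1)^2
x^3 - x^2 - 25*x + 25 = (x - 5)*(x - 1)*(x + 5)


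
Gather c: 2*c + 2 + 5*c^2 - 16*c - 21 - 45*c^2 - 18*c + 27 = -40*c^2 - 32*c + 8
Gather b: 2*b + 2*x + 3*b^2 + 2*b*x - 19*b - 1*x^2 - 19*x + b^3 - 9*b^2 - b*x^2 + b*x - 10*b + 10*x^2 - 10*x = b^3 - 6*b^2 + b*(-x^2 + 3*x - 27) + 9*x^2 - 27*x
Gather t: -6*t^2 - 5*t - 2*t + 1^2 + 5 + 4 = -6*t^2 - 7*t + 10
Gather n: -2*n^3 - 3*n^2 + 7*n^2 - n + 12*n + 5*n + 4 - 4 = -2*n^3 + 4*n^2 + 16*n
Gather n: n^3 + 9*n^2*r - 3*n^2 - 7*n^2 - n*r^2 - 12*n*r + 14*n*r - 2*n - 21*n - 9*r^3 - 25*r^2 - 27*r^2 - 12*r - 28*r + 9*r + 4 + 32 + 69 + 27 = n^3 + n^2*(9*r - 10) + n*(-r^2 + 2*r - 23) - 9*r^3 - 52*r^2 - 31*r + 132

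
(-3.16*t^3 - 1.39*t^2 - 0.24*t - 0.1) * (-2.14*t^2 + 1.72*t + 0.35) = 6.7624*t^5 - 2.4606*t^4 - 2.9832*t^3 - 0.6853*t^2 - 0.256*t - 0.035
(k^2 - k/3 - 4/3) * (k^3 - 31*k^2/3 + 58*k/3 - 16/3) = k^5 - 32*k^4/3 + 193*k^3/9 + 2*k^2 - 24*k + 64/9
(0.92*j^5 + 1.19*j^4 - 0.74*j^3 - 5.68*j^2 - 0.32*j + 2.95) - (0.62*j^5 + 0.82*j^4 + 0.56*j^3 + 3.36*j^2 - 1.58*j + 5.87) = 0.3*j^5 + 0.37*j^4 - 1.3*j^3 - 9.04*j^2 + 1.26*j - 2.92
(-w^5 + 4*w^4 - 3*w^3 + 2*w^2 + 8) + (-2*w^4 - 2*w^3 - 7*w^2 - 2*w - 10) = -w^5 + 2*w^4 - 5*w^3 - 5*w^2 - 2*w - 2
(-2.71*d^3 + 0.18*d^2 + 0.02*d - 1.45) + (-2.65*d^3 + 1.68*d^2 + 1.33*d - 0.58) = -5.36*d^3 + 1.86*d^2 + 1.35*d - 2.03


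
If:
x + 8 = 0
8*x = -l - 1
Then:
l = 63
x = -8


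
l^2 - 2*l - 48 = (l - 8)*(l + 6)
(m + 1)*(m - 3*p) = m^2 - 3*m*p + m - 3*p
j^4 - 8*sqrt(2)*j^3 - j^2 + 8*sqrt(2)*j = j*(j - 1)*(j + 1)*(j - 8*sqrt(2))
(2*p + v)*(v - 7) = 2*p*v - 14*p + v^2 - 7*v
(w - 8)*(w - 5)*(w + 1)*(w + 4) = w^4 - 8*w^3 - 21*w^2 + 148*w + 160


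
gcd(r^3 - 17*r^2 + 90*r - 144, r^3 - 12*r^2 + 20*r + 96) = r^2 - 14*r + 48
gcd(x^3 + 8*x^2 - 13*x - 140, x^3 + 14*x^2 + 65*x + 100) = x + 5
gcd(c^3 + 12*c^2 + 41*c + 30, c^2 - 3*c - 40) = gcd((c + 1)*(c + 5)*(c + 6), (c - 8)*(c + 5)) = c + 5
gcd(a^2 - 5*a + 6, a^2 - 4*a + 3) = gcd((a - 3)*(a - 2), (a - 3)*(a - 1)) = a - 3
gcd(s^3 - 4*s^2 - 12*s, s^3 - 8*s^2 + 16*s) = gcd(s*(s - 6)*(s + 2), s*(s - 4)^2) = s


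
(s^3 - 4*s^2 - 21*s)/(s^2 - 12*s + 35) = s*(s + 3)/(s - 5)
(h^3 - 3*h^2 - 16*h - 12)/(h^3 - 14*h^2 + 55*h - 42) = (h^2 + 3*h + 2)/(h^2 - 8*h + 7)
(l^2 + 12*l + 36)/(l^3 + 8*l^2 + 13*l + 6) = (l + 6)/(l^2 + 2*l + 1)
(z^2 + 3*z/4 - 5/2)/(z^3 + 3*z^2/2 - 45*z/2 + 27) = (4*z^2 + 3*z - 10)/(2*(2*z^3 + 3*z^2 - 45*z + 54))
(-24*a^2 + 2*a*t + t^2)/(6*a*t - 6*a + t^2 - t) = (-4*a + t)/(t - 1)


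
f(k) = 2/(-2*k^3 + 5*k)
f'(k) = 2*(6*k^2 - 5)/(-2*k^3 + 5*k)^2 = 2*(6*k^2 - 5)/(k^2*(2*k^2 - 5)^2)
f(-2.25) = 0.17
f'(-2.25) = 0.38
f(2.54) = -0.10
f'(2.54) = 0.17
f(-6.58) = 0.00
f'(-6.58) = 0.00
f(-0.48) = -0.92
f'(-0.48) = -1.52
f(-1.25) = -0.85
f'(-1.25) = 1.59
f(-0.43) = -1.00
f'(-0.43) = -1.96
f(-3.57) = 0.03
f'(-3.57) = 0.03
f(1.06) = 0.69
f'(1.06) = 0.41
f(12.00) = 0.00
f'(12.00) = 0.00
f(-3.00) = 0.05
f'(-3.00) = 0.06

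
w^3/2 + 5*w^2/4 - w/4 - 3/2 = (w/2 + 1)*(w - 1)*(w + 3/2)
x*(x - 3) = x^2 - 3*x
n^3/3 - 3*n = n*(n/3 + 1)*(n - 3)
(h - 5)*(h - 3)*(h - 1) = h^3 - 9*h^2 + 23*h - 15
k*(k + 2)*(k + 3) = k^3 + 5*k^2 + 6*k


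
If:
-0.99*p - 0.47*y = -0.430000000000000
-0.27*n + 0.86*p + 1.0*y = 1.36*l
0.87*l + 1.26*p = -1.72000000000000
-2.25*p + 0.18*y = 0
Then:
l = -2.07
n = 13.51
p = 0.06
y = 0.78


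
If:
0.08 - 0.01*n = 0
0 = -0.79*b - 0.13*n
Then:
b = -1.32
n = 8.00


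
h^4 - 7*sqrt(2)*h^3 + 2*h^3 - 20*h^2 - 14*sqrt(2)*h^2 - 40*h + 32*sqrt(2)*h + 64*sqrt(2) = (h + 2)*(h - 8*sqrt(2))*(h - sqrt(2))*(h + 2*sqrt(2))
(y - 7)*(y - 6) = y^2 - 13*y + 42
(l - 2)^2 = l^2 - 4*l + 4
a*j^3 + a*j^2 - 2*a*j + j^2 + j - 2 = (j - 1)*(j + 2)*(a*j + 1)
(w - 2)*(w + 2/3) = w^2 - 4*w/3 - 4/3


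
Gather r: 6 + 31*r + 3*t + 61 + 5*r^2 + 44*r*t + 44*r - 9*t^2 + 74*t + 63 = 5*r^2 + r*(44*t + 75) - 9*t^2 + 77*t + 130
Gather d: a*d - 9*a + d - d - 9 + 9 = a*d - 9*a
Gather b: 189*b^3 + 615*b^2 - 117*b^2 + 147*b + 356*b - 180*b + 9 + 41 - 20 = 189*b^3 + 498*b^2 + 323*b + 30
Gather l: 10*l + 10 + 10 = 10*l + 20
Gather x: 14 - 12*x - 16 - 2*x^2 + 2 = -2*x^2 - 12*x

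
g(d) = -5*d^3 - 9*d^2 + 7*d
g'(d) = -15*d^2 - 18*d + 7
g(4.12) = -473.60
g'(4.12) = -321.78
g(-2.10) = -8.08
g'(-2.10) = -21.35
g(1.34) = -18.81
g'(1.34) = -44.05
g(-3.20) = 49.28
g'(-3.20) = -89.00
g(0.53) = 0.44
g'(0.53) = -6.75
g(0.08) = 0.50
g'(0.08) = 5.46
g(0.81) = -2.89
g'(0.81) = -17.42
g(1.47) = -25.04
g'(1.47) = -51.87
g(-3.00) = 33.00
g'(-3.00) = -74.00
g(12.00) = -9852.00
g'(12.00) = -2369.00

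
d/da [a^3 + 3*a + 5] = 3*a^2 + 3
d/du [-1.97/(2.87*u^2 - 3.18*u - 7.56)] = (11.3078*u - 6.2646)/(-2.87*u^2 + 3.18*u + 7.56)^2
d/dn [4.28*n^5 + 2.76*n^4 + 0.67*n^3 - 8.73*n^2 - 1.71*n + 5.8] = 21.4*n^4 + 11.04*n^3 + 2.01*n^2 - 17.46*n - 1.71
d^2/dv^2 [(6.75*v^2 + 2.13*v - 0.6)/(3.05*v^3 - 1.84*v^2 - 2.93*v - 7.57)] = (125.58375*v^6 + 118.88595*v^5 + 223.22889*v^4 + 2215.449396*v^3 + 46.0088999999999*v^2 - 280.536984*v + 685.541604)/(28.372625*v^9 - 51.3498*v^8 - 50.790735*v^7 - 118.830319*v^6 + 303.689451*v^5 + 281.620206*v^4 + 254.317774*v^3 - 511.286127*v^2 - 503.710071*v - 433.798093)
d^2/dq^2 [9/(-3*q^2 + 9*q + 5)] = 54*(-3*q^2 + 9*q + 3*(2*q - 3)^2 + 5)/(-3*q^2 + 9*q + 5)^3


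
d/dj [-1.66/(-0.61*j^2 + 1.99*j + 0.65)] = (3.3034 - 2.0252*j)/(-0.61*j^2 + 1.99*j + 0.65)^2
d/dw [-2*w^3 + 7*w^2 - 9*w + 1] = -6*w^2 + 14*w - 9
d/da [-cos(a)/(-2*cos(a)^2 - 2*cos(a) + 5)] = (cos(2*a) + 6)*sin(a)/(2*cos(a) + cos(2*a) - 4)^2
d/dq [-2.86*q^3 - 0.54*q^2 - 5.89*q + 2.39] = -8.58*q^2 - 1.08*q - 5.89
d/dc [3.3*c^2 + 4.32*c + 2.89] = 6.6*c + 4.32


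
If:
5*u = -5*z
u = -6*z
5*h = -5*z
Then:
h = 0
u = 0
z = 0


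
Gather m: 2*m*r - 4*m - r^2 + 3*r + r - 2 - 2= m*(2*r - 4) - r^2 + 4*r - 4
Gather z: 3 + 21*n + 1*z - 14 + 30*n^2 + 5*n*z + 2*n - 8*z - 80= 30*n^2 + 23*n + z*(5*n - 7) - 91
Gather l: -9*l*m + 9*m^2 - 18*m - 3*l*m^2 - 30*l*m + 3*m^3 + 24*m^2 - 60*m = l*(-3*m^2 - 39*m) + 3*m^3 + 33*m^2 - 78*m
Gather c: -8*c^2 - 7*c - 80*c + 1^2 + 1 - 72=-8*c^2 - 87*c - 70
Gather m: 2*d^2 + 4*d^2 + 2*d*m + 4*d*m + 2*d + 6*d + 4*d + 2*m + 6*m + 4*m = 6*d^2 + 12*d + m*(6*d + 12)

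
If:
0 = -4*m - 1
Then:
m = -1/4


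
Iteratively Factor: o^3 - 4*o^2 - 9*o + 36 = (o - 3)*(o^2 - o - 12) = (o - 4)*(o - 3)*(o + 3)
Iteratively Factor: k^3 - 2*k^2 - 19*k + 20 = (k - 5)*(k^2 + 3*k - 4) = (k - 5)*(k + 4)*(k - 1)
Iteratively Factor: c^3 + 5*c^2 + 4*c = (c + 1)*(c^2 + 4*c) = (c + 1)*(c + 4)*(c)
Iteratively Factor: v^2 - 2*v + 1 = (v - 1)*(v - 1)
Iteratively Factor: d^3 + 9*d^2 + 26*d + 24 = (d + 2)*(d^2 + 7*d + 12) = (d + 2)*(d + 4)*(d + 3)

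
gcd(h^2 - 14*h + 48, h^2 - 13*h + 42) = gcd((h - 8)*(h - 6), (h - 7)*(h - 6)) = h - 6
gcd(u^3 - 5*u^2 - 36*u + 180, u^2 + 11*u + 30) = u + 6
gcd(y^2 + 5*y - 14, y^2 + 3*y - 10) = y - 2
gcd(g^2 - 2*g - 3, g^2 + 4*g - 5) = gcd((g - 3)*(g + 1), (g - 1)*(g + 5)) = 1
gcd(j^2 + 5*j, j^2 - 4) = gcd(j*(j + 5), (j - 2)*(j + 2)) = 1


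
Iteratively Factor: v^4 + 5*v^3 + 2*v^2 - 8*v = (v - 1)*(v^3 + 6*v^2 + 8*v) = (v - 1)*(v + 4)*(v^2 + 2*v) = v*(v - 1)*(v + 4)*(v + 2)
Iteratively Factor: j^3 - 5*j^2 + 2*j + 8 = (j - 2)*(j^2 - 3*j - 4) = (j - 2)*(j + 1)*(j - 4)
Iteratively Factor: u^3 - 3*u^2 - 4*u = (u - 4)*(u^2 + u) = u*(u - 4)*(u + 1)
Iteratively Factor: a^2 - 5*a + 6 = (a - 2)*(a - 3)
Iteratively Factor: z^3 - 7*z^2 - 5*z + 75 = (z - 5)*(z^2 - 2*z - 15) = (z - 5)*(z + 3)*(z - 5)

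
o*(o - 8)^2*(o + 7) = o^4 - 9*o^3 - 48*o^2 + 448*o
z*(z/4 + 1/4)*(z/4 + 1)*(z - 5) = z^4/16 - 21*z^2/16 - 5*z/4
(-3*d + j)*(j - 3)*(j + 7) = -3*d*j^2 - 12*d*j + 63*d + j^3 + 4*j^2 - 21*j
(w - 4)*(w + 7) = w^2 + 3*w - 28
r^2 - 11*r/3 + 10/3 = (r - 2)*(r - 5/3)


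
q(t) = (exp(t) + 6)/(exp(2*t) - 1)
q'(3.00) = -0.08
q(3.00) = 0.06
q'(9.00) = 0.00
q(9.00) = 0.00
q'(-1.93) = -0.42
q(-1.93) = -6.28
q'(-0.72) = -5.92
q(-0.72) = -8.50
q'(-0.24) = -59.86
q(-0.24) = -17.80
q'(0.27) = -47.11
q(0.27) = 10.21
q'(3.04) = -0.08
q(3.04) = 0.06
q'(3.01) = -0.08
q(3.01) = 0.06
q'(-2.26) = -0.24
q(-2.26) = -6.17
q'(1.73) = -0.60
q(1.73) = 0.38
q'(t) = -2*(exp(t) + 6)*exp(2*t)/(exp(2*t) - 1)^2 + exp(t)/(exp(2*t) - 1) = (-2*(exp(t) + 6)*exp(t) + exp(2*t) - 1)*exp(t)/(1 - exp(2*t))^2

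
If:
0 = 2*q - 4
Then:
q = 2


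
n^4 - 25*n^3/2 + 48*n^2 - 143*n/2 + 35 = (n - 7)*(n - 5/2)*(n - 2)*(n - 1)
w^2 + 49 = (w - 7*I)*(w + 7*I)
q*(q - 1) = q^2 - q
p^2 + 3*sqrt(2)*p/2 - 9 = (p - 3*sqrt(2)/2)*(p + 3*sqrt(2))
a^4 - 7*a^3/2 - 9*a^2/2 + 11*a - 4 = (a - 4)*(a - 1)*(a - 1/2)*(a + 2)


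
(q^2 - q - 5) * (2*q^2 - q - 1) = 2*q^4 - 3*q^3 - 10*q^2 + 6*q + 5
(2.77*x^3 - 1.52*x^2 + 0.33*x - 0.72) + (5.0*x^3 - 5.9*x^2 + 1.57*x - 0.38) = 7.77*x^3 - 7.42*x^2 + 1.9*x - 1.1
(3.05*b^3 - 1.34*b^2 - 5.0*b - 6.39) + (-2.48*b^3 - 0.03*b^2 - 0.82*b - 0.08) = 0.57*b^3 - 1.37*b^2 - 5.82*b - 6.47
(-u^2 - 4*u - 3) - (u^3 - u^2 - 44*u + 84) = -u^3 + 40*u - 87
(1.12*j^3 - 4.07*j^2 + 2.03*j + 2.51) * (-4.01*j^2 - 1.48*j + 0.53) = -4.4912*j^5 + 14.6631*j^4 - 1.5231*j^3 - 15.2266*j^2 - 2.6389*j + 1.3303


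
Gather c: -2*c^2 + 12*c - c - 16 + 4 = -2*c^2 + 11*c - 12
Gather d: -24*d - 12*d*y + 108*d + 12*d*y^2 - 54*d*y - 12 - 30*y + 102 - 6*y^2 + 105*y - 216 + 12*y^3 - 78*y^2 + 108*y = d*(12*y^2 - 66*y + 84) + 12*y^3 - 84*y^2 + 183*y - 126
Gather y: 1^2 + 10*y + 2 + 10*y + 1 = 20*y + 4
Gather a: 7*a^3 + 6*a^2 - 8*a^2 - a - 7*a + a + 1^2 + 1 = 7*a^3 - 2*a^2 - 7*a + 2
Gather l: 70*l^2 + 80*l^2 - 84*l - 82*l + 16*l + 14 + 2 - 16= 150*l^2 - 150*l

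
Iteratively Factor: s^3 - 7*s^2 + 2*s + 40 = (s + 2)*(s^2 - 9*s + 20) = (s - 5)*(s + 2)*(s - 4)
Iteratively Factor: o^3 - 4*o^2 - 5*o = (o + 1)*(o^2 - 5*o) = (o - 5)*(o + 1)*(o)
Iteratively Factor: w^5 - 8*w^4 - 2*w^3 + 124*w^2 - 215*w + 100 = (w - 5)*(w^4 - 3*w^3 - 17*w^2 + 39*w - 20) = (w - 5)*(w - 1)*(w^3 - 2*w^2 - 19*w + 20) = (w - 5)*(w - 1)*(w + 4)*(w^2 - 6*w + 5) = (w - 5)^2*(w - 1)*(w + 4)*(w - 1)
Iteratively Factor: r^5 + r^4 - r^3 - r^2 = (r)*(r^4 + r^3 - r^2 - r) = r*(r + 1)*(r^3 - r) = r^2*(r + 1)*(r^2 - 1) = r^2*(r - 1)*(r + 1)*(r + 1)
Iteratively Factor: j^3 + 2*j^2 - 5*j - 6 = (j - 2)*(j^2 + 4*j + 3) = (j - 2)*(j + 3)*(j + 1)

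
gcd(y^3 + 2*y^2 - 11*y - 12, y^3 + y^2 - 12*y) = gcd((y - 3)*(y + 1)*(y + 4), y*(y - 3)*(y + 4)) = y^2 + y - 12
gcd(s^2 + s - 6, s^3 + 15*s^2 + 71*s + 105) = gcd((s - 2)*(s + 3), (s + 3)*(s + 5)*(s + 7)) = s + 3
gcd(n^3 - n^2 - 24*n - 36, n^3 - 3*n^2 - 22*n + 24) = n - 6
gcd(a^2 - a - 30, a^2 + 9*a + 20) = a + 5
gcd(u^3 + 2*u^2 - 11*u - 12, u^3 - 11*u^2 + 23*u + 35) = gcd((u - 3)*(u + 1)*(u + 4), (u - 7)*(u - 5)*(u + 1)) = u + 1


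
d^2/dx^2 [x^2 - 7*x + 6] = 2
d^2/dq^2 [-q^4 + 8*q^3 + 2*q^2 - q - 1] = -12*q^2 + 48*q + 4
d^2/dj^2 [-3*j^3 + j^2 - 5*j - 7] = 2 - 18*j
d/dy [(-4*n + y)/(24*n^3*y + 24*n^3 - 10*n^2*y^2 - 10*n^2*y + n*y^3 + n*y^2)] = (6*n - 2*y - 1)/(n*(36*n^2*y^2 + 72*n^2*y + 36*n^2 - 12*n*y^3 - 24*n*y^2 - 12*n*y + y^4 + 2*y^3 + y^2))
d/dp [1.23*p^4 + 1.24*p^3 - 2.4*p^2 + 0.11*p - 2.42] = 4.92*p^3 + 3.72*p^2 - 4.8*p + 0.11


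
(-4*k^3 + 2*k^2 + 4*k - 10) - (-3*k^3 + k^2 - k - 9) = -k^3 + k^2 + 5*k - 1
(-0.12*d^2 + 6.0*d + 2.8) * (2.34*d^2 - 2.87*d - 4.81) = -0.2808*d^4 + 14.3844*d^3 - 10.0908*d^2 - 36.896*d - 13.468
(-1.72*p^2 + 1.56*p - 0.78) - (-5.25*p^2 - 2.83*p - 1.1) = 3.53*p^2 + 4.39*p + 0.32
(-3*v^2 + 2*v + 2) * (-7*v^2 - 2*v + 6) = 21*v^4 - 8*v^3 - 36*v^2 + 8*v + 12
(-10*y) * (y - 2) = -10*y^2 + 20*y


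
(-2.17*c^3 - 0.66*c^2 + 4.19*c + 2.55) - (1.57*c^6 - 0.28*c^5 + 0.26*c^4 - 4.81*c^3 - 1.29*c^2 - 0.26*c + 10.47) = -1.57*c^6 + 0.28*c^5 - 0.26*c^4 + 2.64*c^3 + 0.63*c^2 + 4.45*c - 7.92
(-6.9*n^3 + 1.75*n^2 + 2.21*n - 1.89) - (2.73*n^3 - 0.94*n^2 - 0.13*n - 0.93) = -9.63*n^3 + 2.69*n^2 + 2.34*n - 0.96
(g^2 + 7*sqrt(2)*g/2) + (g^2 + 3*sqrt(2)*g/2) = 2*g^2 + 5*sqrt(2)*g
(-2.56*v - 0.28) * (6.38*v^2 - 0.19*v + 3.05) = -16.3328*v^3 - 1.3*v^2 - 7.7548*v - 0.854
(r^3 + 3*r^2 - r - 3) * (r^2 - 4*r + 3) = r^5 - r^4 - 10*r^3 + 10*r^2 + 9*r - 9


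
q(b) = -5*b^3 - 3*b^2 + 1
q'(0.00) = 0.00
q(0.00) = 1.00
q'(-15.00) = -3285.00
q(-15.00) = 16201.00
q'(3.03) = -155.89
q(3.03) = -165.63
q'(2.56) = -113.66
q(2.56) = -102.55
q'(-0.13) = 0.53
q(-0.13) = 0.96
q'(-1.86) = -40.73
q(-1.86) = 22.80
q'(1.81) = -60.00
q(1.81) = -38.48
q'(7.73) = -942.67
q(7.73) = -2487.71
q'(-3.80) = -193.80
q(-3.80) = 232.04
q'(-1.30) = -17.55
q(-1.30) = 6.92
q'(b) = -15*b^2 - 6*b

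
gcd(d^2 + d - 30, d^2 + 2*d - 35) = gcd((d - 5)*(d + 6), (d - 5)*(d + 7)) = d - 5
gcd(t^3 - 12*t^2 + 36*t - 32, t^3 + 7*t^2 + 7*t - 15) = 1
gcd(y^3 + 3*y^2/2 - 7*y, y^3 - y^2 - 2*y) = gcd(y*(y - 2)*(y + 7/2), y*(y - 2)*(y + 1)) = y^2 - 2*y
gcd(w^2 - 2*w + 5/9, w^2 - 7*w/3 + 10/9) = w - 5/3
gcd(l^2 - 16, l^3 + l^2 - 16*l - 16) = l^2 - 16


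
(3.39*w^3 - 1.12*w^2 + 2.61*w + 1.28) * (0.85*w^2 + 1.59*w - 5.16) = 2.8815*w^5 + 4.4381*w^4 - 17.0547*w^3 + 11.0171*w^2 - 11.4324*w - 6.6048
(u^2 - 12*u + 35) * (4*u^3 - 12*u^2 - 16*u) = 4*u^5 - 60*u^4 + 268*u^3 - 228*u^2 - 560*u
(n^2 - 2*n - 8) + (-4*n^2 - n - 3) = -3*n^2 - 3*n - 11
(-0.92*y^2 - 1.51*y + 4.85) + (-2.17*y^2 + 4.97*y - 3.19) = -3.09*y^2 + 3.46*y + 1.66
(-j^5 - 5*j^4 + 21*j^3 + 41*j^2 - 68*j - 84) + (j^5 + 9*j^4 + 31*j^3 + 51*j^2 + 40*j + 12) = 4*j^4 + 52*j^3 + 92*j^2 - 28*j - 72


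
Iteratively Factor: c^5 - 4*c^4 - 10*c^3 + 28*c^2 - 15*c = (c - 5)*(c^4 + c^3 - 5*c^2 + 3*c) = c*(c - 5)*(c^3 + c^2 - 5*c + 3) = c*(c - 5)*(c - 1)*(c^2 + 2*c - 3) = c*(c - 5)*(c - 1)^2*(c + 3)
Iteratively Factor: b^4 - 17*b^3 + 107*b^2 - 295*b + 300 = (b - 5)*(b^3 - 12*b^2 + 47*b - 60) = (b - 5)^2*(b^2 - 7*b + 12) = (b - 5)^2*(b - 3)*(b - 4)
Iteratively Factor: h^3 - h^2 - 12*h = (h)*(h^2 - h - 12) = h*(h - 4)*(h + 3)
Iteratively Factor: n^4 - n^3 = (n)*(n^3 - n^2) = n*(n - 1)*(n^2) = n^2*(n - 1)*(n)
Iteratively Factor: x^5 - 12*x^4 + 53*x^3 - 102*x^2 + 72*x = (x - 2)*(x^4 - 10*x^3 + 33*x^2 - 36*x) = (x - 3)*(x - 2)*(x^3 - 7*x^2 + 12*x) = (x - 4)*(x - 3)*(x - 2)*(x^2 - 3*x) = (x - 4)*(x - 3)^2*(x - 2)*(x)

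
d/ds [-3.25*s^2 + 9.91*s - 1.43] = 9.91 - 6.5*s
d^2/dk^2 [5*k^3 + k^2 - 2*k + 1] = 30*k + 2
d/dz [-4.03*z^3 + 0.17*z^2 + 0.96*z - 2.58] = -12.09*z^2 + 0.34*z + 0.96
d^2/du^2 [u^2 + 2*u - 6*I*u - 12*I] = 2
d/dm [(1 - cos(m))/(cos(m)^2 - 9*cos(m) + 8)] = -sin(m)/(cos(m) - 8)^2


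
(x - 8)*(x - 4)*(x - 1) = x^3 - 13*x^2 + 44*x - 32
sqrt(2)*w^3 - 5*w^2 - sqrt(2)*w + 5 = (w - 1)*(w - 5*sqrt(2)/2)*(sqrt(2)*w + sqrt(2))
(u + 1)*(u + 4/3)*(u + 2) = u^3 + 13*u^2/3 + 6*u + 8/3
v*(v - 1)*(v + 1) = v^3 - v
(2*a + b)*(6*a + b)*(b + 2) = 12*a^2*b + 24*a^2 + 8*a*b^2 + 16*a*b + b^3 + 2*b^2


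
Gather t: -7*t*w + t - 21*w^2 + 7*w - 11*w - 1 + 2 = t*(1 - 7*w) - 21*w^2 - 4*w + 1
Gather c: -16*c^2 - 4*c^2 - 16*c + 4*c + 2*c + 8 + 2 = -20*c^2 - 10*c + 10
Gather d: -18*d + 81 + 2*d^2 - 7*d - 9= 2*d^2 - 25*d + 72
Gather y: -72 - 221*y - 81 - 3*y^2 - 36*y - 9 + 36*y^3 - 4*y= 36*y^3 - 3*y^2 - 261*y - 162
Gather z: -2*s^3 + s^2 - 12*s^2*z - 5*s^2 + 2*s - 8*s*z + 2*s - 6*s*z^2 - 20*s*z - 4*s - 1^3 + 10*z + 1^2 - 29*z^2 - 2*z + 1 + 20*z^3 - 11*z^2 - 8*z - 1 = -2*s^3 - 4*s^2 + 20*z^3 + z^2*(-6*s - 40) + z*(-12*s^2 - 28*s)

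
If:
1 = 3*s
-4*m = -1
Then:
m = 1/4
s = 1/3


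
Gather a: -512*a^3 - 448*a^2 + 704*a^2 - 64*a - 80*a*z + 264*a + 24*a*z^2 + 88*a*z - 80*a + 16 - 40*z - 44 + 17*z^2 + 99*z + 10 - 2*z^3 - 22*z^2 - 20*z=-512*a^3 + 256*a^2 + a*(24*z^2 + 8*z + 120) - 2*z^3 - 5*z^2 + 39*z - 18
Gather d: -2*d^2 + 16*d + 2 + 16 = -2*d^2 + 16*d + 18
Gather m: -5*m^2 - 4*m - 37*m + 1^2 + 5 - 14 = -5*m^2 - 41*m - 8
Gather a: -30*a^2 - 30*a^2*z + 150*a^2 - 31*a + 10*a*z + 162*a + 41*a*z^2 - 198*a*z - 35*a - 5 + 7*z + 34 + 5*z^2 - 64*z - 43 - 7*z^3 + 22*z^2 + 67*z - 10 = a^2*(120 - 30*z) + a*(41*z^2 - 188*z + 96) - 7*z^3 + 27*z^2 + 10*z - 24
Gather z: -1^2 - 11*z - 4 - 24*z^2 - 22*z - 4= -24*z^2 - 33*z - 9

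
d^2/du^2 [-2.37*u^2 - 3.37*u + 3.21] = -4.74000000000000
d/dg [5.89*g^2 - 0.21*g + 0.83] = 11.78*g - 0.21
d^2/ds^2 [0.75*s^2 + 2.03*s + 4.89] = 1.50000000000000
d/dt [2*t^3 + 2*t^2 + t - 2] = 6*t^2 + 4*t + 1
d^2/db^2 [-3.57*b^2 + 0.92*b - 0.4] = -7.14000000000000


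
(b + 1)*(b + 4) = b^2 + 5*b + 4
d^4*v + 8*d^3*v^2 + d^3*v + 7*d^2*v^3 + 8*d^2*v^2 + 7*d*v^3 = d*(d + v)*(d + 7*v)*(d*v + v)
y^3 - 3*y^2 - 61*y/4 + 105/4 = (y - 5)*(y - 3/2)*(y + 7/2)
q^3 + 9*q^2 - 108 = (q - 3)*(q + 6)^2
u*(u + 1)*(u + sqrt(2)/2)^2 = u^4 + u^3 + sqrt(2)*u^3 + u^2/2 + sqrt(2)*u^2 + u/2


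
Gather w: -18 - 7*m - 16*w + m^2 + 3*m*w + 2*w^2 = m^2 - 7*m + 2*w^2 + w*(3*m - 16) - 18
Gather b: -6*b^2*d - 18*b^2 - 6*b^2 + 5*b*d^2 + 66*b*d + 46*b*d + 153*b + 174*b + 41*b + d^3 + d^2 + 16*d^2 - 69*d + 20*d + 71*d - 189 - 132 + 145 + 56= b^2*(-6*d - 24) + b*(5*d^2 + 112*d + 368) + d^3 + 17*d^2 + 22*d - 120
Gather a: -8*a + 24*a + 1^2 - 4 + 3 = 16*a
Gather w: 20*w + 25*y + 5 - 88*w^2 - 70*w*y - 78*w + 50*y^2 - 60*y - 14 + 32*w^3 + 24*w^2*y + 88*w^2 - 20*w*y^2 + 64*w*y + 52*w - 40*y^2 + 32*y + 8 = 32*w^3 + 24*w^2*y + w*(-20*y^2 - 6*y - 6) + 10*y^2 - 3*y - 1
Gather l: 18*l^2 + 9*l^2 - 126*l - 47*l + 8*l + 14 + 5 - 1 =27*l^2 - 165*l + 18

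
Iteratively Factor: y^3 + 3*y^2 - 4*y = (y - 1)*(y^2 + 4*y) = y*(y - 1)*(y + 4)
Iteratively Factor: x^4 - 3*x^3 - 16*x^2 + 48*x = (x - 4)*(x^3 + x^2 - 12*x) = (x - 4)*(x + 4)*(x^2 - 3*x) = (x - 4)*(x - 3)*(x + 4)*(x)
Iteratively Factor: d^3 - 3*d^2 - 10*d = (d)*(d^2 - 3*d - 10) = d*(d - 5)*(d + 2)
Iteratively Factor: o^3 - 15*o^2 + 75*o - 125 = (o - 5)*(o^2 - 10*o + 25) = (o - 5)^2*(o - 5)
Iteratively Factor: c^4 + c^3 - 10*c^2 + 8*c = (c + 4)*(c^3 - 3*c^2 + 2*c) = (c - 1)*(c + 4)*(c^2 - 2*c) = c*(c - 1)*(c + 4)*(c - 2)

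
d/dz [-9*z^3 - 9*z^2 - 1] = 9*z*(-3*z - 2)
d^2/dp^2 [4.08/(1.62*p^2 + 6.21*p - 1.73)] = (-21.415104*p^2 - 82.091232*p + 4.08*(3.24*p + 6.21)*(6.48*p + 12.42) + 22.869216)/(1.62*p^2 + 6.21*p - 1.73)^3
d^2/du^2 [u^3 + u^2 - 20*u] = 6*u + 2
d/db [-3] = 0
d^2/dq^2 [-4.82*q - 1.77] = 0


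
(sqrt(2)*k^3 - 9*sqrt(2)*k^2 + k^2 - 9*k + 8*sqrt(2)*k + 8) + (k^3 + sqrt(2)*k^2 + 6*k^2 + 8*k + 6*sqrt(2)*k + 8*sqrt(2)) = k^3 + sqrt(2)*k^3 - 8*sqrt(2)*k^2 + 7*k^2 - k + 14*sqrt(2)*k + 8 + 8*sqrt(2)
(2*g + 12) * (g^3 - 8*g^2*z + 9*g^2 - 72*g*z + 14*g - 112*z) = 2*g^4 - 16*g^3*z + 30*g^3 - 240*g^2*z + 136*g^2 - 1088*g*z + 168*g - 1344*z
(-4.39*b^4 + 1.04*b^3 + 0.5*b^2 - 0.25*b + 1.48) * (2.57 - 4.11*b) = 18.0429*b^5 - 15.5567*b^4 + 0.6178*b^3 + 2.3125*b^2 - 6.7253*b + 3.8036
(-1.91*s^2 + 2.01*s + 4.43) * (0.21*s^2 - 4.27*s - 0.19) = -0.4011*s^4 + 8.5778*s^3 - 7.2895*s^2 - 19.298*s - 0.8417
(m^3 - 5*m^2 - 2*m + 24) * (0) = 0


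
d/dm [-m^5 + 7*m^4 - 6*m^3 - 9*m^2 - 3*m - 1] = -5*m^4 + 28*m^3 - 18*m^2 - 18*m - 3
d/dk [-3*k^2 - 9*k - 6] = -6*k - 9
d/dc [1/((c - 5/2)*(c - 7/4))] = 16*(17 - 8*c)/(64*c^4 - 544*c^3 + 1716*c^2 - 2380*c + 1225)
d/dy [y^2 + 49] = 2*y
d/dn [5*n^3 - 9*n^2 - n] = 15*n^2 - 18*n - 1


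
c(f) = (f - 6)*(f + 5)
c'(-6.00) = -13.00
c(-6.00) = 12.00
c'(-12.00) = -25.00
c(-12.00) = 126.00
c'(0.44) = -0.12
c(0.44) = -30.25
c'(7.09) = 13.18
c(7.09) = 13.18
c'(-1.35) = -3.70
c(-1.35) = -26.83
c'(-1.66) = -4.32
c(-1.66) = -25.58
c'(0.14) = -0.72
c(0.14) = -30.12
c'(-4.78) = -10.56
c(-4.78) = -2.37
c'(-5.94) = -12.88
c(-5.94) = 11.22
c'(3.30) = 5.60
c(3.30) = -22.41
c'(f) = 2*f - 1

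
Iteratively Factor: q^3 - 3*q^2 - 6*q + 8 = (q - 1)*(q^2 - 2*q - 8) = (q - 4)*(q - 1)*(q + 2)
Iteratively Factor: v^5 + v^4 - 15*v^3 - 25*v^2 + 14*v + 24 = (v - 1)*(v^4 + 2*v^3 - 13*v^2 - 38*v - 24) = (v - 1)*(v + 1)*(v^3 + v^2 - 14*v - 24) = (v - 1)*(v + 1)*(v + 2)*(v^2 - v - 12) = (v - 1)*(v + 1)*(v + 2)*(v + 3)*(v - 4)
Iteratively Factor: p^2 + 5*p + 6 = (p + 3)*(p + 2)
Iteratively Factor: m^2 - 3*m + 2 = (m - 1)*(m - 2)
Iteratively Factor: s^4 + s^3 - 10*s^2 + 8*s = (s + 4)*(s^3 - 3*s^2 + 2*s) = s*(s + 4)*(s^2 - 3*s + 2) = s*(s - 1)*(s + 4)*(s - 2)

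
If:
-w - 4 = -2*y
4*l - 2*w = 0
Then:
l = y - 2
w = 2*y - 4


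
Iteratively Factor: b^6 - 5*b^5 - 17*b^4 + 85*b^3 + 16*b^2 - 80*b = (b + 1)*(b^5 - 6*b^4 - 11*b^3 + 96*b^2 - 80*b) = (b - 1)*(b + 1)*(b^4 - 5*b^3 - 16*b^2 + 80*b) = (b - 5)*(b - 1)*(b + 1)*(b^3 - 16*b) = (b - 5)*(b - 1)*(b + 1)*(b + 4)*(b^2 - 4*b) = (b - 5)*(b - 4)*(b - 1)*(b + 1)*(b + 4)*(b)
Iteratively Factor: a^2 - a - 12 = (a - 4)*(a + 3)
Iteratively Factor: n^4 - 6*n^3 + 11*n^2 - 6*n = (n)*(n^3 - 6*n^2 + 11*n - 6) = n*(n - 1)*(n^2 - 5*n + 6) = n*(n - 3)*(n - 1)*(n - 2)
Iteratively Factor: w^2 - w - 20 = (w - 5)*(w + 4)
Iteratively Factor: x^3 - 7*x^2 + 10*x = (x - 2)*(x^2 - 5*x) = x*(x - 2)*(x - 5)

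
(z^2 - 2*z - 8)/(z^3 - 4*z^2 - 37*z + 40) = (z^2 - 2*z - 8)/(z^3 - 4*z^2 - 37*z + 40)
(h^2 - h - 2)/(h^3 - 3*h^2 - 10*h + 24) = (h + 1)/(h^2 - h - 12)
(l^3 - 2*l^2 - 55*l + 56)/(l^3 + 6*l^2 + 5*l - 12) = (l^2 - l - 56)/(l^2 + 7*l + 12)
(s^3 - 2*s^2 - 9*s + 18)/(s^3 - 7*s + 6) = (s - 3)/(s - 1)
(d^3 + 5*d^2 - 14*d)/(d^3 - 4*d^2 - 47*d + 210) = d*(d - 2)/(d^2 - 11*d + 30)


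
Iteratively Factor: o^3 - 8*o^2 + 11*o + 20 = (o - 5)*(o^2 - 3*o - 4) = (o - 5)*(o - 4)*(o + 1)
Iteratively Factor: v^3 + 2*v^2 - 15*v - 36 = (v + 3)*(v^2 - v - 12) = (v + 3)^2*(v - 4)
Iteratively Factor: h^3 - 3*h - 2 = (h + 1)*(h^2 - h - 2) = (h - 2)*(h + 1)*(h + 1)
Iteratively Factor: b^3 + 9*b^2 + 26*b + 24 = (b + 2)*(b^2 + 7*b + 12) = (b + 2)*(b + 3)*(b + 4)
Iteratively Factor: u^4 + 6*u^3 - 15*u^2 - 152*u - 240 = (u - 5)*(u^3 + 11*u^2 + 40*u + 48) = (u - 5)*(u + 4)*(u^2 + 7*u + 12) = (u - 5)*(u + 3)*(u + 4)*(u + 4)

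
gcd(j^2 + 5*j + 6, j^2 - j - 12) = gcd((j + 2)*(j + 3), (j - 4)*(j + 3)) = j + 3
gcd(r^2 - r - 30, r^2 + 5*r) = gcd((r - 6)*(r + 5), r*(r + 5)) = r + 5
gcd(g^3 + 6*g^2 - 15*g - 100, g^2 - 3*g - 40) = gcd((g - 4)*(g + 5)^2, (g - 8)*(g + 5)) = g + 5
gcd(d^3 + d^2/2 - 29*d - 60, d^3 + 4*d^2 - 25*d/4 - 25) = d^2 + 13*d/2 + 10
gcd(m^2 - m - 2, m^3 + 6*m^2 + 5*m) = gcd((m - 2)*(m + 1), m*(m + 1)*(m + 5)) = m + 1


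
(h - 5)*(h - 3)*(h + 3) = h^3 - 5*h^2 - 9*h + 45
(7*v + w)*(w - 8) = 7*v*w - 56*v + w^2 - 8*w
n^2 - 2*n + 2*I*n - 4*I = (n - 2)*(n + 2*I)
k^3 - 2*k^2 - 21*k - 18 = (k - 6)*(k + 1)*(k + 3)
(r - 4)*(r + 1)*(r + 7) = r^3 + 4*r^2 - 25*r - 28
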